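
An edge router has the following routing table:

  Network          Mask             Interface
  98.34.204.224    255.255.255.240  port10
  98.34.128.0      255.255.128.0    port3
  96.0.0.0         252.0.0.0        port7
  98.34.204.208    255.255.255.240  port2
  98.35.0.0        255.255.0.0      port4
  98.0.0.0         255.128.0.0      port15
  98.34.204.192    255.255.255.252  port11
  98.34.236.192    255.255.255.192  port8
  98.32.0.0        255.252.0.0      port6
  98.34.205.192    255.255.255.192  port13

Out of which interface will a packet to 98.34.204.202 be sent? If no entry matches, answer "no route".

Routes whose prefix contains 98.34.204.202:
  96.0.0.0/6 (96.0.0.0 - 99.255.255.255) -> port7
  98.0.0.0/9 (98.0.0.0 - 98.127.255.255) -> port15
  98.32.0.0/14 (98.32.0.0 - 98.35.255.255) -> port6
  98.34.128.0/17 (98.34.128.0 - 98.34.255.255) -> port3
More-specific entries that do NOT match:
  98.34.204.192/30 (98.34.204.192 - 98.34.204.195) does not contain 98.34.204.202
  98.34.204.224/28 (98.34.204.224 - 98.34.204.239) does not contain 98.34.204.202
  98.34.204.208/28 (98.34.204.208 - 98.34.204.223) does not contain 98.34.204.202
  98.34.236.192/26 (98.34.236.192 - 98.34.236.255) does not contain 98.34.204.202
  98.34.205.192/26 (98.34.205.192 - 98.34.205.255) does not contain 98.34.204.202
Longest matching prefix is /17 -> interface port3.

port3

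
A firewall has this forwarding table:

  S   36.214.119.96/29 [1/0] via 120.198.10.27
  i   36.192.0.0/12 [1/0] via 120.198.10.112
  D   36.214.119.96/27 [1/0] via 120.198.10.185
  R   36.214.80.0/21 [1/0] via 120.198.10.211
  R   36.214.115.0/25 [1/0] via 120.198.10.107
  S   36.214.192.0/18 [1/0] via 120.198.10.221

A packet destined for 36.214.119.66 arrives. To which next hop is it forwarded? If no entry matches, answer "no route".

no route

No entry's prefix contains 36.214.119.66; there is no default route.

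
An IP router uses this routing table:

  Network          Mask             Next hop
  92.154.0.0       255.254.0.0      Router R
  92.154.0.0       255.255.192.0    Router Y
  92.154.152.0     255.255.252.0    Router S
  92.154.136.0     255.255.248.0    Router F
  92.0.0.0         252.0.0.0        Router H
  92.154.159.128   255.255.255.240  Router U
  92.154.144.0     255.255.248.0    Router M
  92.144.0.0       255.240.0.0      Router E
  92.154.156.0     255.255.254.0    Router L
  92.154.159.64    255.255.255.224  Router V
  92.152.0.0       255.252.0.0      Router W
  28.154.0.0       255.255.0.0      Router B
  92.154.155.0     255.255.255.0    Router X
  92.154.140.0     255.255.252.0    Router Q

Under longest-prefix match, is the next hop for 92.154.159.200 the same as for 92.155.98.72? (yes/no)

92.154.159.200: longest match 92.154.0.0/15 -> Router R
92.155.98.72: longest match 92.154.0.0/15 -> Router R

yes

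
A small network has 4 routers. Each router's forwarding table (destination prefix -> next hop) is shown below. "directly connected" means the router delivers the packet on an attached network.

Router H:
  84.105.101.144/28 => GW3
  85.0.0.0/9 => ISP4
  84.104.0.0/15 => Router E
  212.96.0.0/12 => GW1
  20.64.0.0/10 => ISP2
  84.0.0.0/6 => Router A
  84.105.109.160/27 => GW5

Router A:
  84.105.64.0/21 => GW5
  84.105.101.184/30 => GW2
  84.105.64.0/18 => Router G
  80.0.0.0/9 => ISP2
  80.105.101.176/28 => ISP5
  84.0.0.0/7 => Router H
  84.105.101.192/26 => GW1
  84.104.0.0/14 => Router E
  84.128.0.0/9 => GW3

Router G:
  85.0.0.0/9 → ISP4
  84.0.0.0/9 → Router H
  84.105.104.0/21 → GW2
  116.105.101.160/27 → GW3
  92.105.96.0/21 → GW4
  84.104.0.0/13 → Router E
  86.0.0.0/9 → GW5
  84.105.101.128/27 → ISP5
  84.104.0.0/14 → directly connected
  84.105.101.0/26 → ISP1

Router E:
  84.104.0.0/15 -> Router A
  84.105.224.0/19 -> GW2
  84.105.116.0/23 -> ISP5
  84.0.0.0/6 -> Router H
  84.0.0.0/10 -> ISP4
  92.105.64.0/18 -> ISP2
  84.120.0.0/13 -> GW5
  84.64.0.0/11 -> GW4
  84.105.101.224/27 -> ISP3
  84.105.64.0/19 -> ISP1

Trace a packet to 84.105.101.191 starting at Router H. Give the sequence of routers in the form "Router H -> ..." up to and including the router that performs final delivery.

Router H -> Router E -> Router A -> Router G

At Router H: longest match for 84.105.101.191 is 84.104.0.0/15 -> Router E
At Router E: longest match for 84.105.101.191 is 84.104.0.0/15 -> Router A
At Router A: longest match for 84.105.101.191 is 84.105.64.0/18 -> Router G
At Router G: longest match for 84.105.101.191 is 84.104.0.0/14 -> directly connected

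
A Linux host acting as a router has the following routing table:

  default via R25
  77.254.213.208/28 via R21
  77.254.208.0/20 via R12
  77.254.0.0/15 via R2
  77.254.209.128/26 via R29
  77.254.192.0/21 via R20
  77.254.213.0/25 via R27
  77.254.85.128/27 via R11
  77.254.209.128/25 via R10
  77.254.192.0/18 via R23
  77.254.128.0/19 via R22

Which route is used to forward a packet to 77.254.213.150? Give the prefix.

77.254.208.0/20

Entries matching 77.254.213.150:
  0.0.0.0/0 (default, matches everything)
  77.254.0.0/15 (77.254.0.0 - 77.255.255.255)
  77.254.192.0/18 (77.254.192.0 - 77.254.255.255)
  77.254.208.0/20 (77.254.208.0 - 77.254.223.255)
Most specific is 77.254.208.0/20.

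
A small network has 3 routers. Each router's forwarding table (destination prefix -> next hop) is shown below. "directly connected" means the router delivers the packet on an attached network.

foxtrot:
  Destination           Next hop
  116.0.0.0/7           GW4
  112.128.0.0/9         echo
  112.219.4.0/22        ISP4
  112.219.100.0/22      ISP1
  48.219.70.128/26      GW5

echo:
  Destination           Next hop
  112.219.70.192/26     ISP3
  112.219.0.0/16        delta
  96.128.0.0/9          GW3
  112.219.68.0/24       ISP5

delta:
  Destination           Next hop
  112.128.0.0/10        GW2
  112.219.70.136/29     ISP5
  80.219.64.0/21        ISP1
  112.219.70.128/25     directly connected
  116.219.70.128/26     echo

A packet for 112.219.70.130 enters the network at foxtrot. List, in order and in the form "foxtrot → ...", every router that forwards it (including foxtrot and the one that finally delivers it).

At foxtrot: longest match for 112.219.70.130 is 112.128.0.0/9 -> echo
At echo: longest match for 112.219.70.130 is 112.219.0.0/16 -> delta
At delta: longest match for 112.219.70.130 is 112.219.70.128/25 -> directly connected

foxtrot → echo → delta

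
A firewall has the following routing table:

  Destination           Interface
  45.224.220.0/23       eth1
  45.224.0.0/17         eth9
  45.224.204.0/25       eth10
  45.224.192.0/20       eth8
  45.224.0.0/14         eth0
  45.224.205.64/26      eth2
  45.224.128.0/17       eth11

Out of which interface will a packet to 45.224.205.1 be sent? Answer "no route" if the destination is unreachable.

Routes whose prefix contains 45.224.205.1:
  45.224.0.0/14 (45.224.0.0 - 45.227.255.255) -> eth0
  45.224.128.0/17 (45.224.128.0 - 45.224.255.255) -> eth11
  45.224.192.0/20 (45.224.192.0 - 45.224.207.255) -> eth8
More-specific entries that do NOT match:
  45.224.205.64/26 (45.224.205.64 - 45.224.205.127) does not contain 45.224.205.1
  45.224.204.0/25 (45.224.204.0 - 45.224.204.127) does not contain 45.224.205.1
  45.224.220.0/23 (45.224.220.0 - 45.224.221.255) does not contain 45.224.205.1
Longest matching prefix is /20 -> interface eth8.

eth8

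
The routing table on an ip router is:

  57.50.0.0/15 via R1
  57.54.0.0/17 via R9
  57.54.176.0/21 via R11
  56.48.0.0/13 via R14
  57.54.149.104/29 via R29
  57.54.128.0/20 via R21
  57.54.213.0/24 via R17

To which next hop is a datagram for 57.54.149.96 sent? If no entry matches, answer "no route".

No entry's prefix contains 57.54.149.96; there is no default route.

no route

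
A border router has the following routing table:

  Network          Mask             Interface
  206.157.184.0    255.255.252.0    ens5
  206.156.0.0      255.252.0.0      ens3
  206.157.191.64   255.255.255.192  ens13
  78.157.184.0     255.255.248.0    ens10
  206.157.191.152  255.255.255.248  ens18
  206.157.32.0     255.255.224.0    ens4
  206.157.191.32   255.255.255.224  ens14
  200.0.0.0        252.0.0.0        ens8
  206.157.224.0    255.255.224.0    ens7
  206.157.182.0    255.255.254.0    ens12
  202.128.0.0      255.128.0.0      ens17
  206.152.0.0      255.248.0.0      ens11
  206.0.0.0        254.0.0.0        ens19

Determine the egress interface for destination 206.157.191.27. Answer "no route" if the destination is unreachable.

Routes whose prefix contains 206.157.191.27:
  206.0.0.0/7 (206.0.0.0 - 207.255.255.255) -> ens19
  206.152.0.0/13 (206.152.0.0 - 206.159.255.255) -> ens11
  206.156.0.0/14 (206.156.0.0 - 206.159.255.255) -> ens3
More-specific entries that do NOT match:
  206.157.191.152/29 (206.157.191.152 - 206.157.191.159) does not contain 206.157.191.27
  206.157.191.32/27 (206.157.191.32 - 206.157.191.63) does not contain 206.157.191.27
  206.157.191.64/26 (206.157.191.64 - 206.157.191.127) does not contain 206.157.191.27
  206.157.182.0/23 (206.157.182.0 - 206.157.183.255) does not contain 206.157.191.27
  206.157.184.0/22 (206.157.184.0 - 206.157.187.255) does not contain 206.157.191.27
  78.157.184.0/21 (78.157.184.0 - 78.157.191.255) does not contain 206.157.191.27
  206.157.32.0/19 (206.157.32.0 - 206.157.63.255) does not contain 206.157.191.27
  206.157.224.0/19 (206.157.224.0 - 206.157.255.255) does not contain 206.157.191.27
Longest matching prefix is /14 -> interface ens3.

ens3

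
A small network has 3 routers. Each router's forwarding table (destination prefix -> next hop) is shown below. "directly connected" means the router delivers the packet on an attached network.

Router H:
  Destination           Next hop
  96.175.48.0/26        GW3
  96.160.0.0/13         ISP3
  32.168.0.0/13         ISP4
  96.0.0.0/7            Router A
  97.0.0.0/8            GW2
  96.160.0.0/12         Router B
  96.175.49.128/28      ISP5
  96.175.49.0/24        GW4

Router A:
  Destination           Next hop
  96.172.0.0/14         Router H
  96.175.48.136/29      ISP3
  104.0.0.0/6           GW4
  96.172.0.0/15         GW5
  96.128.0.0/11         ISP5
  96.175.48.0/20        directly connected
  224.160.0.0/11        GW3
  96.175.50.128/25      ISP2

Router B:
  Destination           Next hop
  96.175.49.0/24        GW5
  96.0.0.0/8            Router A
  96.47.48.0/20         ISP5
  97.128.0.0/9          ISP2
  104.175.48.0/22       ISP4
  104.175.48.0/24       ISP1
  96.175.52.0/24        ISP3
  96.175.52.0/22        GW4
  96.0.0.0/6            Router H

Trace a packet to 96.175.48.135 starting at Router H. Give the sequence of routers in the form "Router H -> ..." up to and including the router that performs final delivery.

Router H -> Router B -> Router A

At Router H: longest match for 96.175.48.135 is 96.160.0.0/12 -> Router B
At Router B: longest match for 96.175.48.135 is 96.0.0.0/8 -> Router A
At Router A: longest match for 96.175.48.135 is 96.175.48.0/20 -> directly connected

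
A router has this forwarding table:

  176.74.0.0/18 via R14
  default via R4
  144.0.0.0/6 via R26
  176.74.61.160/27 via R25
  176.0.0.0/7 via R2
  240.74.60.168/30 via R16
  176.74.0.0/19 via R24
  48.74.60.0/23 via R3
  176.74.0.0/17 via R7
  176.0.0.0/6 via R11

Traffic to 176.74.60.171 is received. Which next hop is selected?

Routes whose prefix contains 176.74.60.171:
  0.0.0.0/0 (default, matches everything) -> R4
  176.0.0.0/6 (176.0.0.0 - 179.255.255.255) -> R11
  176.0.0.0/7 (176.0.0.0 - 177.255.255.255) -> R2
  176.74.0.0/17 (176.74.0.0 - 176.74.127.255) -> R7
  176.74.0.0/18 (176.74.0.0 - 176.74.63.255) -> R14
More-specific entries that do NOT match:
  240.74.60.168/30 (240.74.60.168 - 240.74.60.171) does not contain 176.74.60.171
  176.74.61.160/27 (176.74.61.160 - 176.74.61.191) does not contain 176.74.60.171
  48.74.60.0/23 (48.74.60.0 - 48.74.61.255) does not contain 176.74.60.171
  176.74.0.0/19 (176.74.0.0 - 176.74.31.255) does not contain 176.74.60.171
Longest matching prefix is /18 -> next hop R14.

R14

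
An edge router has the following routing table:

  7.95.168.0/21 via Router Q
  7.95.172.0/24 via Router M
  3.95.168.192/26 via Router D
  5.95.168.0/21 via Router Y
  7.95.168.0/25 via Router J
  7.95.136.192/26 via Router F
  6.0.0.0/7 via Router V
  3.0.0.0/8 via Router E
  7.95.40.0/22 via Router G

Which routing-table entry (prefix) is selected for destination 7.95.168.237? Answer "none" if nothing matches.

Entries matching 7.95.168.237:
  6.0.0.0/7 (6.0.0.0 - 7.255.255.255)
  7.95.168.0/21 (7.95.168.0 - 7.95.175.255)
Most specific is 7.95.168.0/21.

7.95.168.0/21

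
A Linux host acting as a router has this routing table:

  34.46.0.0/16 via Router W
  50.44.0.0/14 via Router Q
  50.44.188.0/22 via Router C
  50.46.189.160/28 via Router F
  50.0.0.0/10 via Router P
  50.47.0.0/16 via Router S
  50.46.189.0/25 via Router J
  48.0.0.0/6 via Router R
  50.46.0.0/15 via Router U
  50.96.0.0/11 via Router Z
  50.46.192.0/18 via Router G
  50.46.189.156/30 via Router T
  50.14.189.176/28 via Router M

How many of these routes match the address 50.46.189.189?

4

Prefixes containing 50.46.189.189:
  48.0.0.0/6 (48.0.0.0 - 51.255.255.255)
  50.0.0.0/10 (50.0.0.0 - 50.63.255.255)
  50.44.0.0/14 (50.44.0.0 - 50.47.255.255)
  50.46.0.0/15 (50.46.0.0 - 50.47.255.255)
Total matching entries: 4.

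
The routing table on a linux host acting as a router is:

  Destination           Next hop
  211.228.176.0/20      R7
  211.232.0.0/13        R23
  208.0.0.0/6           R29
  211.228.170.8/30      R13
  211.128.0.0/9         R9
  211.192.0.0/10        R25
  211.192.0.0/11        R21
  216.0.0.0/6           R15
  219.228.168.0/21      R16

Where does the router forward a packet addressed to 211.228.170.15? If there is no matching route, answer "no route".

R25

Routes whose prefix contains 211.228.170.15:
  208.0.0.0/6 (208.0.0.0 - 211.255.255.255) -> R29
  211.128.0.0/9 (211.128.0.0 - 211.255.255.255) -> R9
  211.192.0.0/10 (211.192.0.0 - 211.255.255.255) -> R25
More-specific entries that do NOT match:
  211.228.170.8/30 (211.228.170.8 - 211.228.170.11) does not contain 211.228.170.15
  219.228.168.0/21 (219.228.168.0 - 219.228.175.255) does not contain 211.228.170.15
  211.228.176.0/20 (211.228.176.0 - 211.228.191.255) does not contain 211.228.170.15
  211.232.0.0/13 (211.232.0.0 - 211.239.255.255) does not contain 211.228.170.15
  211.192.0.0/11 (211.192.0.0 - 211.223.255.255) does not contain 211.228.170.15
Longest matching prefix is /10 -> next hop R25.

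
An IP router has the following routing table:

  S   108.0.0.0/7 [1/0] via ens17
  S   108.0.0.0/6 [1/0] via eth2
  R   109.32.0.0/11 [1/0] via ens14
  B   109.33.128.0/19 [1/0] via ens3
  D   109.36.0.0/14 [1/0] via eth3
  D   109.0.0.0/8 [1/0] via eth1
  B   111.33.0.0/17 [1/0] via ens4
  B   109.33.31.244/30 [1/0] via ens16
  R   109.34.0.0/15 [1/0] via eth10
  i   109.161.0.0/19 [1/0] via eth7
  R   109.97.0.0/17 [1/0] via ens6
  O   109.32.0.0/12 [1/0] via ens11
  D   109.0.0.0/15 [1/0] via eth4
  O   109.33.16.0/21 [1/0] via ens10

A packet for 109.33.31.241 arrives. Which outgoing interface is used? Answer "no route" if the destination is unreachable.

Routes whose prefix contains 109.33.31.241:
  108.0.0.0/6 (108.0.0.0 - 111.255.255.255) -> eth2
  108.0.0.0/7 (108.0.0.0 - 109.255.255.255) -> ens17
  109.0.0.0/8 (109.0.0.0 - 109.255.255.255) -> eth1
  109.32.0.0/11 (109.32.0.0 - 109.63.255.255) -> ens14
  109.32.0.0/12 (109.32.0.0 - 109.47.255.255) -> ens11
More-specific entries that do NOT match:
  109.33.31.244/30 (109.33.31.244 - 109.33.31.247) does not contain 109.33.31.241
  109.33.16.0/21 (109.33.16.0 - 109.33.23.255) does not contain 109.33.31.241
  109.33.128.0/19 (109.33.128.0 - 109.33.159.255) does not contain 109.33.31.241
  109.161.0.0/19 (109.161.0.0 - 109.161.31.255) does not contain 109.33.31.241
  111.33.0.0/17 (111.33.0.0 - 111.33.127.255) does not contain 109.33.31.241
  109.97.0.0/17 (109.97.0.0 - 109.97.127.255) does not contain 109.33.31.241
  109.34.0.0/15 (109.34.0.0 - 109.35.255.255) does not contain 109.33.31.241
  109.0.0.0/15 (109.0.0.0 - 109.1.255.255) does not contain 109.33.31.241
  109.36.0.0/14 (109.36.0.0 - 109.39.255.255) does not contain 109.33.31.241
Longest matching prefix is /12 -> interface ens11.

ens11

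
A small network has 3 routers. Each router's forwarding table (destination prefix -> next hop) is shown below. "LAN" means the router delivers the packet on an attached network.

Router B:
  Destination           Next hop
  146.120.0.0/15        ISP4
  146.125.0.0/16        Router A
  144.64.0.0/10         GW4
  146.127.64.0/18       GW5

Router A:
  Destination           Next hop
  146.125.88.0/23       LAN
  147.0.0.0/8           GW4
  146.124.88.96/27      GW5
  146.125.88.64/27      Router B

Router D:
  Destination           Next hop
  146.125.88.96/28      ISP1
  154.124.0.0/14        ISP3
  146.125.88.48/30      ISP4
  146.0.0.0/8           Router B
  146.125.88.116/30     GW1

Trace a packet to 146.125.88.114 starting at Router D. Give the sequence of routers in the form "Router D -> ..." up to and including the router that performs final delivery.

Router D -> Router B -> Router A

At Router D: longest match for 146.125.88.114 is 146.0.0.0/8 -> Router B
At Router B: longest match for 146.125.88.114 is 146.125.0.0/16 -> Router A
At Router A: longest match for 146.125.88.114 is 146.125.88.0/23 -> LAN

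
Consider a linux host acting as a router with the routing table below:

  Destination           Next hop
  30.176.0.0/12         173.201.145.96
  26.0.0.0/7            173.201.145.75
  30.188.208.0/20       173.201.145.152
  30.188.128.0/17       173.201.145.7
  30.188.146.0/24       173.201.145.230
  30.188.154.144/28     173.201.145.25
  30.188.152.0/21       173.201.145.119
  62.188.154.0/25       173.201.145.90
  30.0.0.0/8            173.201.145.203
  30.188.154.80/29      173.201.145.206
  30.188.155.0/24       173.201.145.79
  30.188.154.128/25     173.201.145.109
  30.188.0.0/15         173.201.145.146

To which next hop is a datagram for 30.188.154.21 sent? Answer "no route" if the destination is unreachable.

173.201.145.119

Routes whose prefix contains 30.188.154.21:
  30.0.0.0/8 (30.0.0.0 - 30.255.255.255) -> 173.201.145.203
  30.176.0.0/12 (30.176.0.0 - 30.191.255.255) -> 173.201.145.96
  30.188.0.0/15 (30.188.0.0 - 30.189.255.255) -> 173.201.145.146
  30.188.128.0/17 (30.188.128.0 - 30.188.255.255) -> 173.201.145.7
  30.188.152.0/21 (30.188.152.0 - 30.188.159.255) -> 173.201.145.119
More-specific entries that do NOT match:
  30.188.154.80/29 (30.188.154.80 - 30.188.154.87) does not contain 30.188.154.21
  30.188.154.144/28 (30.188.154.144 - 30.188.154.159) does not contain 30.188.154.21
  62.188.154.0/25 (62.188.154.0 - 62.188.154.127) does not contain 30.188.154.21
  30.188.154.128/25 (30.188.154.128 - 30.188.154.255) does not contain 30.188.154.21
  30.188.146.0/24 (30.188.146.0 - 30.188.146.255) does not contain 30.188.154.21
  30.188.155.0/24 (30.188.155.0 - 30.188.155.255) does not contain 30.188.154.21
Longest matching prefix is /21 -> next hop 173.201.145.119.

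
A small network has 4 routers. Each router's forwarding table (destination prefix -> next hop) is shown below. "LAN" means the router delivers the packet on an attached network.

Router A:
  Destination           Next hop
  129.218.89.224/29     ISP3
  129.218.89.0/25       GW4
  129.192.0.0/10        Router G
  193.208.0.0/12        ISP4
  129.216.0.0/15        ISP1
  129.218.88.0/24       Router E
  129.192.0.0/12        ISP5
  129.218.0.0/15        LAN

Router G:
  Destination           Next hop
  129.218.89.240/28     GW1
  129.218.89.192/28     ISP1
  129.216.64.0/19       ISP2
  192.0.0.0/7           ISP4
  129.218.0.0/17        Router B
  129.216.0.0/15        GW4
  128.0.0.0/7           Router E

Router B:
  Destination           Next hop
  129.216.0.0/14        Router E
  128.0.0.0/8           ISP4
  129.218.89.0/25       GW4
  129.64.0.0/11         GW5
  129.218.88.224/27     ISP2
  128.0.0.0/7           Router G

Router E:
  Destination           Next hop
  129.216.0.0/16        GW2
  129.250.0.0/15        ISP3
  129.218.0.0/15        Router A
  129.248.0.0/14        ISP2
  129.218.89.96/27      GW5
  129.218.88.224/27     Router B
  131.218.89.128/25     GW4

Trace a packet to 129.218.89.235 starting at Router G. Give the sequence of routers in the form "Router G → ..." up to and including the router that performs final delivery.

At Router G: longest match for 129.218.89.235 is 129.218.0.0/17 -> Router B
At Router B: longest match for 129.218.89.235 is 129.216.0.0/14 -> Router E
At Router E: longest match for 129.218.89.235 is 129.218.0.0/15 -> Router A
At Router A: longest match for 129.218.89.235 is 129.218.0.0/15 -> LAN

Router G → Router B → Router E → Router A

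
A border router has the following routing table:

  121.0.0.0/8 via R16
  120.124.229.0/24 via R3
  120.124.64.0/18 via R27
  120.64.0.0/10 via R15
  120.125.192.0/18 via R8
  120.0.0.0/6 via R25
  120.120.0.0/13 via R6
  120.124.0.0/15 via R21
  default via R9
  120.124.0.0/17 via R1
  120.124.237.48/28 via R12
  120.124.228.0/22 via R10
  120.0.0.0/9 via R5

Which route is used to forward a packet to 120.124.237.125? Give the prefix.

Entries matching 120.124.237.125:
  0.0.0.0/0 (default, matches everything)
  120.0.0.0/6 (120.0.0.0 - 123.255.255.255)
  120.0.0.0/9 (120.0.0.0 - 120.127.255.255)
  120.64.0.0/10 (120.64.0.0 - 120.127.255.255)
  120.120.0.0/13 (120.120.0.0 - 120.127.255.255)
  120.124.0.0/15 (120.124.0.0 - 120.125.255.255)
Most specific is 120.124.0.0/15.

120.124.0.0/15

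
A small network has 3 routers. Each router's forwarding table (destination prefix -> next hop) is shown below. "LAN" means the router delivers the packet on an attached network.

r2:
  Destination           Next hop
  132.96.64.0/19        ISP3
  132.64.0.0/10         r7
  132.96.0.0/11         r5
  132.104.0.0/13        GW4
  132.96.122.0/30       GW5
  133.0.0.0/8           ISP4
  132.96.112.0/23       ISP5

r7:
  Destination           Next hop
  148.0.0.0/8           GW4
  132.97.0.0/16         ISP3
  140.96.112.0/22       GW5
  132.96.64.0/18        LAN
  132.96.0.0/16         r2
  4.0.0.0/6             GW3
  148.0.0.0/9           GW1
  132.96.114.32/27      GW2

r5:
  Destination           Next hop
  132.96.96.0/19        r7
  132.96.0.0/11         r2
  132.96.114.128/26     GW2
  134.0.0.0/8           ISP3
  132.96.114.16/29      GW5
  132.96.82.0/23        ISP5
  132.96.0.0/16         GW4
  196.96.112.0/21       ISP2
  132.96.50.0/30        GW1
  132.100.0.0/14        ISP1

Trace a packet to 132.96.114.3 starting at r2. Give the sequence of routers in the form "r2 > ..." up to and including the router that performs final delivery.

r2 > r5 > r7

At r2: longest match for 132.96.114.3 is 132.96.0.0/11 -> r5
At r5: longest match for 132.96.114.3 is 132.96.96.0/19 -> r7
At r7: longest match for 132.96.114.3 is 132.96.64.0/18 -> LAN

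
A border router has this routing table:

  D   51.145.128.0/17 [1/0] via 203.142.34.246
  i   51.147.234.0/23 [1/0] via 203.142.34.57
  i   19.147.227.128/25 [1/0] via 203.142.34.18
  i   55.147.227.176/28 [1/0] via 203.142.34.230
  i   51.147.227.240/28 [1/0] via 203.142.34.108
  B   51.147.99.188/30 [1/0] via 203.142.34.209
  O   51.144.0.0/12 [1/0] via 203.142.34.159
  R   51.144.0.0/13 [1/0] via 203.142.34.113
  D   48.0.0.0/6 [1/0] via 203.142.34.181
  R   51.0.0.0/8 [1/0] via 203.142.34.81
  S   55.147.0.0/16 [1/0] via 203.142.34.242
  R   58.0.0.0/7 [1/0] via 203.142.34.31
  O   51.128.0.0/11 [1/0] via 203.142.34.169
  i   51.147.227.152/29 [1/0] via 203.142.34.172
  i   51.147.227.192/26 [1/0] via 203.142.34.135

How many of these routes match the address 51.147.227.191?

Prefixes containing 51.147.227.191:
  48.0.0.0/6 (48.0.0.0 - 51.255.255.255)
  51.0.0.0/8 (51.0.0.0 - 51.255.255.255)
  51.128.0.0/11 (51.128.0.0 - 51.159.255.255)
  51.144.0.0/12 (51.144.0.0 - 51.159.255.255)
  51.144.0.0/13 (51.144.0.0 - 51.151.255.255)
Total matching entries: 5.

5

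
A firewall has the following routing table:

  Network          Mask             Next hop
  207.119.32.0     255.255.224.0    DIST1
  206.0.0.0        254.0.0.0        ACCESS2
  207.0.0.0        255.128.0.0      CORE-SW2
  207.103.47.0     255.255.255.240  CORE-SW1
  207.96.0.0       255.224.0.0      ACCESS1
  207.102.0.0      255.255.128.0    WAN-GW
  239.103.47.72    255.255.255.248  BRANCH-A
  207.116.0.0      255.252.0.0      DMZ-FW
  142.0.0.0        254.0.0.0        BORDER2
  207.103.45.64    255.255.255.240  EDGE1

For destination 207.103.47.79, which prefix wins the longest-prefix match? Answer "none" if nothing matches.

Entries matching 207.103.47.79:
  206.0.0.0/7 (206.0.0.0 - 207.255.255.255)
  207.0.0.0/9 (207.0.0.0 - 207.127.255.255)
  207.96.0.0/11 (207.96.0.0 - 207.127.255.255)
Most specific is 207.96.0.0/11.

207.96.0.0/11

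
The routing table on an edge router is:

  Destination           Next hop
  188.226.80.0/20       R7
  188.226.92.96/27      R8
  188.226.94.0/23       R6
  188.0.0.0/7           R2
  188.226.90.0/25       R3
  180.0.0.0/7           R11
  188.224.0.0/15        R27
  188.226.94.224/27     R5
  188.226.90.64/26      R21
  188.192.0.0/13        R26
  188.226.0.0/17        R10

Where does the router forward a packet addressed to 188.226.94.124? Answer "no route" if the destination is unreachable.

Routes whose prefix contains 188.226.94.124:
  188.0.0.0/7 (188.0.0.0 - 189.255.255.255) -> R2
  188.226.0.0/17 (188.226.0.0 - 188.226.127.255) -> R10
  188.226.80.0/20 (188.226.80.0 - 188.226.95.255) -> R7
  188.226.94.0/23 (188.226.94.0 - 188.226.95.255) -> R6
More-specific entries that do NOT match:
  188.226.92.96/27 (188.226.92.96 - 188.226.92.127) does not contain 188.226.94.124
  188.226.94.224/27 (188.226.94.224 - 188.226.94.255) does not contain 188.226.94.124
  188.226.90.64/26 (188.226.90.64 - 188.226.90.127) does not contain 188.226.94.124
  188.226.90.0/25 (188.226.90.0 - 188.226.90.127) does not contain 188.226.94.124
Longest matching prefix is /23 -> next hop R6.

R6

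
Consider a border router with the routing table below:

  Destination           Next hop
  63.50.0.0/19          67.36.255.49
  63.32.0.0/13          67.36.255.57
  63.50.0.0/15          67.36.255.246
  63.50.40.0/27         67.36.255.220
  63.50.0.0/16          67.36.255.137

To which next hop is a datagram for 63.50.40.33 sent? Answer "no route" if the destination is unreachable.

67.36.255.137

Routes whose prefix contains 63.50.40.33:
  63.50.0.0/15 (63.50.0.0 - 63.51.255.255) -> 67.36.255.246
  63.50.0.0/16 (63.50.0.0 - 63.50.255.255) -> 67.36.255.137
More-specific entries that do NOT match:
  63.50.40.0/27 (63.50.40.0 - 63.50.40.31) does not contain 63.50.40.33
  63.50.0.0/19 (63.50.0.0 - 63.50.31.255) does not contain 63.50.40.33
Longest matching prefix is /16 -> next hop 67.36.255.137.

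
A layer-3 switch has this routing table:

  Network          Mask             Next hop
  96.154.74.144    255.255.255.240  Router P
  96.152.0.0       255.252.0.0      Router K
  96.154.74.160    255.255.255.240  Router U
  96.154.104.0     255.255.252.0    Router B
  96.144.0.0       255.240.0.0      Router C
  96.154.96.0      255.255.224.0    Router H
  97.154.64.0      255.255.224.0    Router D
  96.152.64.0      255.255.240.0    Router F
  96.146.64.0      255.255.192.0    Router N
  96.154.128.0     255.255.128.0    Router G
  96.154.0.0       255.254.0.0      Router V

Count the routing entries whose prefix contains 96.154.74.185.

Prefixes containing 96.154.74.185:
  96.144.0.0/12 (96.144.0.0 - 96.159.255.255)
  96.152.0.0/14 (96.152.0.0 - 96.155.255.255)
  96.154.0.0/15 (96.154.0.0 - 96.155.255.255)
Total matching entries: 3.

3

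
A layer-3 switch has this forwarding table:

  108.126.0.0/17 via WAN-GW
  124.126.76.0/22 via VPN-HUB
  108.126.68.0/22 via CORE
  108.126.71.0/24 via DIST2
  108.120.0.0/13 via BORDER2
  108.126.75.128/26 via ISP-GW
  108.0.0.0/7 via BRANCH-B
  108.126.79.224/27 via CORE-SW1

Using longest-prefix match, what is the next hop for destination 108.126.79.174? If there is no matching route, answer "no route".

WAN-GW

Routes whose prefix contains 108.126.79.174:
  108.0.0.0/7 (108.0.0.0 - 109.255.255.255) -> BRANCH-B
  108.120.0.0/13 (108.120.0.0 - 108.127.255.255) -> BORDER2
  108.126.0.0/17 (108.126.0.0 - 108.126.127.255) -> WAN-GW
More-specific entries that do NOT match:
  108.126.79.224/27 (108.126.79.224 - 108.126.79.255) does not contain 108.126.79.174
  108.126.75.128/26 (108.126.75.128 - 108.126.75.191) does not contain 108.126.79.174
  108.126.71.0/24 (108.126.71.0 - 108.126.71.255) does not contain 108.126.79.174
  124.126.76.0/22 (124.126.76.0 - 124.126.79.255) does not contain 108.126.79.174
  108.126.68.0/22 (108.126.68.0 - 108.126.71.255) does not contain 108.126.79.174
Longest matching prefix is /17 -> next hop WAN-GW.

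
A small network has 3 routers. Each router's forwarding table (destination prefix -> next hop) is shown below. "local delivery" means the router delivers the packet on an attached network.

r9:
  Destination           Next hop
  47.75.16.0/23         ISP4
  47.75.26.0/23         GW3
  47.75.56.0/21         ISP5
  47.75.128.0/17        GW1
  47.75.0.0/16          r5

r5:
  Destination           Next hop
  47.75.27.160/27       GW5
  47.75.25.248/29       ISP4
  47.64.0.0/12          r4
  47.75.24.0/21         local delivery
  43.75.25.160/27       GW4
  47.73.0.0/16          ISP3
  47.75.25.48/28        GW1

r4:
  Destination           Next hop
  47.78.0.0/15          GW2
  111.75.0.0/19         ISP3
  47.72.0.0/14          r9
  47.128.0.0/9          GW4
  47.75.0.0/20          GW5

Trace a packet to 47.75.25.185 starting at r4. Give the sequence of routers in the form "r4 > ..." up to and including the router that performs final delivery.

r4 > r9 > r5

At r4: longest match for 47.75.25.185 is 47.72.0.0/14 -> r9
At r9: longest match for 47.75.25.185 is 47.75.0.0/16 -> r5
At r5: longest match for 47.75.25.185 is 47.75.24.0/21 -> local delivery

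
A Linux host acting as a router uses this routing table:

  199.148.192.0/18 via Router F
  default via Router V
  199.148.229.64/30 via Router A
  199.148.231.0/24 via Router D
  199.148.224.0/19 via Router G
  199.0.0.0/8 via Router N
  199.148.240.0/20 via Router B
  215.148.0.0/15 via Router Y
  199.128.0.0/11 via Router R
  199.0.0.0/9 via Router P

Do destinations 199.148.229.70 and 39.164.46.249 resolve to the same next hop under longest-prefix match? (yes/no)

no

199.148.229.70: longest match 199.148.224.0/19 -> Router G
39.164.46.249: longest match 0.0.0.0/0 -> Router V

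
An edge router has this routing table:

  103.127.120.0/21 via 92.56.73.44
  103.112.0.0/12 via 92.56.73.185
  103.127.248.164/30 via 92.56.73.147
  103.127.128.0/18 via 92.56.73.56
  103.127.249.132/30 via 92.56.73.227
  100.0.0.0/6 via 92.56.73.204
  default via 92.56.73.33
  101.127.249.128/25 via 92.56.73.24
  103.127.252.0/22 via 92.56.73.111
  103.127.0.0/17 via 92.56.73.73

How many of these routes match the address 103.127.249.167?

Prefixes containing 103.127.249.167:
  0.0.0.0/0 (default, matches everything)
  100.0.0.0/6 (100.0.0.0 - 103.255.255.255)
  103.112.0.0/12 (103.112.0.0 - 103.127.255.255)
Total matching entries: 3.

3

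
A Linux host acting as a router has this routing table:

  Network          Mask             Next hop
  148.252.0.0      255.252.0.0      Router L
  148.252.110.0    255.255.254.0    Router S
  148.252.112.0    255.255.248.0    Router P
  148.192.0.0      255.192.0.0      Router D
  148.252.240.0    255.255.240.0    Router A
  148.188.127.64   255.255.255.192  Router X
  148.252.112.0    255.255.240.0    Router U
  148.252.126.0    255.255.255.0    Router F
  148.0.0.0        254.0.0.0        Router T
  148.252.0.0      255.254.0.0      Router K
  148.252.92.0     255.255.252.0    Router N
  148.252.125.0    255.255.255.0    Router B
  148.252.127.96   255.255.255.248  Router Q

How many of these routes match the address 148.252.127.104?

5

Prefixes containing 148.252.127.104:
  148.0.0.0/7 (148.0.0.0 - 149.255.255.255)
  148.192.0.0/10 (148.192.0.0 - 148.255.255.255)
  148.252.0.0/14 (148.252.0.0 - 148.255.255.255)
  148.252.0.0/15 (148.252.0.0 - 148.253.255.255)
  148.252.112.0/20 (148.252.112.0 - 148.252.127.255)
Total matching entries: 5.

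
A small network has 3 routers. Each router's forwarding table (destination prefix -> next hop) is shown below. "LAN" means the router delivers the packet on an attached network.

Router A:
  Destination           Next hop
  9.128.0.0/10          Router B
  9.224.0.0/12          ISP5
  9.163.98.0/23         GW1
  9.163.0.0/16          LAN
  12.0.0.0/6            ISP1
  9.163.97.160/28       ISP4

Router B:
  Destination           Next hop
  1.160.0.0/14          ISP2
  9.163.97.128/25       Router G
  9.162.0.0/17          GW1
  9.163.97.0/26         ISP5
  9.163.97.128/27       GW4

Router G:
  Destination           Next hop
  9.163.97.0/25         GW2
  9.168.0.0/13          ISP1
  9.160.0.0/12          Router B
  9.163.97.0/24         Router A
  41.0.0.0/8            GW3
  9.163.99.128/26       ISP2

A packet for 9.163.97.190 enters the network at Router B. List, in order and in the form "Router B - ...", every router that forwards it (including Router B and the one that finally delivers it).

Router B - Router G - Router A

At Router B: longest match for 9.163.97.190 is 9.163.97.128/25 -> Router G
At Router G: longest match for 9.163.97.190 is 9.163.97.0/24 -> Router A
At Router A: longest match for 9.163.97.190 is 9.163.0.0/16 -> LAN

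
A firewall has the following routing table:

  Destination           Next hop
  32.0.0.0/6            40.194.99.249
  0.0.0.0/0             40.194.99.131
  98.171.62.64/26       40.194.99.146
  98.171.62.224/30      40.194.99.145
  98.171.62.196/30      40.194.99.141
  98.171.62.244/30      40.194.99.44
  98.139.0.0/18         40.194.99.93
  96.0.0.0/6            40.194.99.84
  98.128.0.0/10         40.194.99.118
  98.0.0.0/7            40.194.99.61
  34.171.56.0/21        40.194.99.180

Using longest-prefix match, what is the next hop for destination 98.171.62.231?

40.194.99.118

Routes whose prefix contains 98.171.62.231:
  0.0.0.0/0 (default, matches everything) -> 40.194.99.131
  96.0.0.0/6 (96.0.0.0 - 99.255.255.255) -> 40.194.99.84
  98.0.0.0/7 (98.0.0.0 - 99.255.255.255) -> 40.194.99.61
  98.128.0.0/10 (98.128.0.0 - 98.191.255.255) -> 40.194.99.118
More-specific entries that do NOT match:
  98.171.62.224/30 (98.171.62.224 - 98.171.62.227) does not contain 98.171.62.231
  98.171.62.196/30 (98.171.62.196 - 98.171.62.199) does not contain 98.171.62.231
  98.171.62.244/30 (98.171.62.244 - 98.171.62.247) does not contain 98.171.62.231
  98.171.62.64/26 (98.171.62.64 - 98.171.62.127) does not contain 98.171.62.231
  34.171.56.0/21 (34.171.56.0 - 34.171.63.255) does not contain 98.171.62.231
  98.139.0.0/18 (98.139.0.0 - 98.139.63.255) does not contain 98.171.62.231
Longest matching prefix is /10 -> next hop 40.194.99.118.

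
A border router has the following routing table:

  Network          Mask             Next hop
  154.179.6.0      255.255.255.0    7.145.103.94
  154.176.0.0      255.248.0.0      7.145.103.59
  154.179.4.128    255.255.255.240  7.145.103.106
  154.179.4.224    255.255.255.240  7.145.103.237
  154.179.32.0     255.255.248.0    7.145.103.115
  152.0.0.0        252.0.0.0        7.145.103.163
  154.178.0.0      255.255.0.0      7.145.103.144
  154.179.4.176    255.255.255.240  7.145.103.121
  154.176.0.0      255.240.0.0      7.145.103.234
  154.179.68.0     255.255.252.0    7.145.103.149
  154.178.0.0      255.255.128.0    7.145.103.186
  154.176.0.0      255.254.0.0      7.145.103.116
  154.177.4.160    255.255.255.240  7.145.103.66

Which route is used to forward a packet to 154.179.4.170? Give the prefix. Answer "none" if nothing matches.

Entries matching 154.179.4.170:
  152.0.0.0/6 (152.0.0.0 - 155.255.255.255)
  154.176.0.0/12 (154.176.0.0 - 154.191.255.255)
  154.176.0.0/13 (154.176.0.0 - 154.183.255.255)
Most specific is 154.176.0.0/13.

154.176.0.0/13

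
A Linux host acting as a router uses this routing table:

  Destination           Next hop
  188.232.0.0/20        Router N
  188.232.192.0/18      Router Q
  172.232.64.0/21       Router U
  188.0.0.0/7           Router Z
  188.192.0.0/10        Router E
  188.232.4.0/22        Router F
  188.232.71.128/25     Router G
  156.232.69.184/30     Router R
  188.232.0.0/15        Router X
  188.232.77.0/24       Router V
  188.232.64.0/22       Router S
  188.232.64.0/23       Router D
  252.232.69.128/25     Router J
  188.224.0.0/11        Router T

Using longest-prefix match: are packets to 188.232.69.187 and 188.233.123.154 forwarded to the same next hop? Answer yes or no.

yes

188.232.69.187: longest match 188.232.0.0/15 -> Router X
188.233.123.154: longest match 188.232.0.0/15 -> Router X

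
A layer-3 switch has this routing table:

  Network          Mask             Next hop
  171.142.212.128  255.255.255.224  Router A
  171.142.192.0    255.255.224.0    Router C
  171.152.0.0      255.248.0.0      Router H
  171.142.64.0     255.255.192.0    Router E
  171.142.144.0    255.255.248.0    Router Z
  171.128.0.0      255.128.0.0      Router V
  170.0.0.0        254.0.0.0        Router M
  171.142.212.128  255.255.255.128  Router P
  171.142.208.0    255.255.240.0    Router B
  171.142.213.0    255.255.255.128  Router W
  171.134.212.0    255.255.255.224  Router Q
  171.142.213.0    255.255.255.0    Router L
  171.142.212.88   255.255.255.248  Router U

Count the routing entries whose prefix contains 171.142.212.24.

Prefixes containing 171.142.212.24:
  170.0.0.0/7 (170.0.0.0 - 171.255.255.255)
  171.128.0.0/9 (171.128.0.0 - 171.255.255.255)
  171.142.192.0/19 (171.142.192.0 - 171.142.223.255)
  171.142.208.0/20 (171.142.208.0 - 171.142.223.255)
Total matching entries: 4.

4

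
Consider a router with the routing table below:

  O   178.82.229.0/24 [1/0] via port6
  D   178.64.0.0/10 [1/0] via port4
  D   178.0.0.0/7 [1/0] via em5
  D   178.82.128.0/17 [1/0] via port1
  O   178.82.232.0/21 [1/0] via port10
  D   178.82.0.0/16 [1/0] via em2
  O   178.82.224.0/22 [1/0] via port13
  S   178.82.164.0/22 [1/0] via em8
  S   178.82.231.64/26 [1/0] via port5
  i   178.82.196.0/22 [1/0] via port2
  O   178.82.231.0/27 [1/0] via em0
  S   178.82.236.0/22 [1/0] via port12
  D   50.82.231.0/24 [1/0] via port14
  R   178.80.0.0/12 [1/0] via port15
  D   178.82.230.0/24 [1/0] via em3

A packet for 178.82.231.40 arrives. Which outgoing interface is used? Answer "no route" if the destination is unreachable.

port1

Routes whose prefix contains 178.82.231.40:
  178.0.0.0/7 (178.0.0.0 - 179.255.255.255) -> em5
  178.64.0.0/10 (178.64.0.0 - 178.127.255.255) -> port4
  178.80.0.0/12 (178.80.0.0 - 178.95.255.255) -> port15
  178.82.0.0/16 (178.82.0.0 - 178.82.255.255) -> em2
  178.82.128.0/17 (178.82.128.0 - 178.82.255.255) -> port1
More-specific entries that do NOT match:
  178.82.231.0/27 (178.82.231.0 - 178.82.231.31) does not contain 178.82.231.40
  178.82.231.64/26 (178.82.231.64 - 178.82.231.127) does not contain 178.82.231.40
  178.82.229.0/24 (178.82.229.0 - 178.82.229.255) does not contain 178.82.231.40
  50.82.231.0/24 (50.82.231.0 - 50.82.231.255) does not contain 178.82.231.40
  178.82.230.0/24 (178.82.230.0 - 178.82.230.255) does not contain 178.82.231.40
  178.82.224.0/22 (178.82.224.0 - 178.82.227.255) does not contain 178.82.231.40
  178.82.164.0/22 (178.82.164.0 - 178.82.167.255) does not contain 178.82.231.40
  178.82.196.0/22 (178.82.196.0 - 178.82.199.255) does not contain 178.82.231.40
  178.82.236.0/22 (178.82.236.0 - 178.82.239.255) does not contain 178.82.231.40
  178.82.232.0/21 (178.82.232.0 - 178.82.239.255) does not contain 178.82.231.40
Longest matching prefix is /17 -> interface port1.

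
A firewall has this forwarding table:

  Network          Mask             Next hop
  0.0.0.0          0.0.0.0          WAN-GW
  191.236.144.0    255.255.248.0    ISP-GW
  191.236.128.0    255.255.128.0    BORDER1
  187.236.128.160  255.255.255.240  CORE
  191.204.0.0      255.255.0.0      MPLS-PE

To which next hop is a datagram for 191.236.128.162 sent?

Routes whose prefix contains 191.236.128.162:
  0.0.0.0/0 (default, matches everything) -> WAN-GW
  191.236.128.0/17 (191.236.128.0 - 191.236.255.255) -> BORDER1
More-specific entries that do NOT match:
  187.236.128.160/28 (187.236.128.160 - 187.236.128.175) does not contain 191.236.128.162
  191.236.144.0/21 (191.236.144.0 - 191.236.151.255) does not contain 191.236.128.162
Longest matching prefix is /17 -> next hop BORDER1.

BORDER1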